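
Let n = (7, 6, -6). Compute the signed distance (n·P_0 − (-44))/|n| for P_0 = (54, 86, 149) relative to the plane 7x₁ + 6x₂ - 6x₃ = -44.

4

n·P_0 − (-44) = 44.
|n| = 11, so the signed distance is 44/11 = 4.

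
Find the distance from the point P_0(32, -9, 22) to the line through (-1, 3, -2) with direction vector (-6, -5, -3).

3√131

Direction vector d = (-6, -5, -3).
AP = (33, -12, 24); AP·d = -210, |AP|² = 1809, |d|² = 70.
distance² = |AP|² − (AP·d)²/|d|² = 1809 − 44100/70 = 1179, so the distance is 3√131.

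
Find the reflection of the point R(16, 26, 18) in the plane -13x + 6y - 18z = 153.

n = (-13, 6, -18), |n|² = 529, n·R − 153 = -529, so t = -529/529 = -1.
Foot F = R − (-1)·n = (3, 32, 0); the reflection is 2F − R = (-10, 38, -18).

(-10, 38, -18)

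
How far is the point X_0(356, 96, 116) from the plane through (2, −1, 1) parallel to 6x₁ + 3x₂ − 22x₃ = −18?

Parallel planes share the normal n = (6, 3, −22); since (2, −1, 1) lies on the plane, its equation is 6x₁ + 3x₂ − 22x₃ = -13.
Then n·(356, 96, 116) − (−13) = −115.
|n| = √(36 + 9 + 484) = 23, so the distance is |-115|/23 = 5.

5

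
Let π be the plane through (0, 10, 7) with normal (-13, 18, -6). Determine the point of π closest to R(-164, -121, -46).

The perpendicular from R has direction n = (-13, 18, -6): r = (-164, -121, -46) + t(-13, 18, -6).
Substitute into the plane: n·(R + tn) = 138 gives 230 + 529t = 138, so t = -4/23.
Foot = (-164, -121, -46) + (-4/23)·(-13, 18, -6) = (-3720/23, -2855/23, -1034/23).

(-3720/23, -2855/23, -1034/23)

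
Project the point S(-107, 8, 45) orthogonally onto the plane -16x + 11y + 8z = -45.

The perpendicular from S has direction n = (-16, 11, 8): r = (-107, 8, 45) + μ(-16, 11, 8).
Substitute into the plane: n·(S + μn) = -45 gives 2160 + 441μ = -45, so μ = -5.
Foot = (-107, 8, 45) + (-5)·(-16, 11, 8) = (-27, -47, 5).

(-27, -47, 5)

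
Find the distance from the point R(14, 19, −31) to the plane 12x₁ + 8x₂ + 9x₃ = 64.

23/17

n = (12, 8, 9); n·P − 64 = -23; |n| = 17; distance = 23/17.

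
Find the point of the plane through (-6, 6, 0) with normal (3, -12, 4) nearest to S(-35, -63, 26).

The perpendicular from S has direction n = (3, -12, 4): r = (-35, -63, 26) + t(3, -12, 4).
Substitute into the plane: n·(S + tn) = -90 gives 755 + 169t = -90, so t = -5.
Foot = (-35, -63, 26) + (-5)·(3, -12, 4) = (-50, -3, 6).

(-50, -3, 6)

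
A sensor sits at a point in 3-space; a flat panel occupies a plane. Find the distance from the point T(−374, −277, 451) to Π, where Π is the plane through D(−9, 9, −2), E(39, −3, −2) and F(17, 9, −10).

7

DE = (48, −12, 0) and DF = (26, 0, −8), so a normal is n = DE × DF = (96, 384, 312).
d = |96·(-374) + 384·(-277) + 312·451 − 1968| / √(9216 + 147456 + 97344) = |-3528| / 504 = 7.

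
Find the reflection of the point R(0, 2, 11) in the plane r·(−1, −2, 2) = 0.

n = (−1, −2, 2), |n|² = 9, n·R − 0 = 18, so t = 18/9 = 2.
Foot F = R − 2·n = (2, 6, 7); the reflection is 2F − R = (4, 10, 3).

(4, 10, 3)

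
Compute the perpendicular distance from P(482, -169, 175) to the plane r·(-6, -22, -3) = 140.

d = |(-6)·482 + (-22)·(-169) + (-3)·175 − 140| / √(36 + 484 + 9) = |161| / 23 = 7.

7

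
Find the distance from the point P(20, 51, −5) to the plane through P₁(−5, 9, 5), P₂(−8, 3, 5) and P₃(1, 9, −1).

P₁P₂ = (−3, −6, 0) and P₁P₃ = (6, 0, −6), so a normal is n = P₁P₂ × P₁P₃ = (36, −18, 36).
Then n·(20, 51, −5) − (−162) = −216.
|n| = √(1296 + 324 + 1296) = 54, so the distance is |-216|/54 = 4.

4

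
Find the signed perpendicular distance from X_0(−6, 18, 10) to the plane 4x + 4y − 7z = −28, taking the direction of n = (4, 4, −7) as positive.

n·X_0 − (-28) = 6.
|n| = 9, so the signed distance is 6/9 = 2/3.

2/3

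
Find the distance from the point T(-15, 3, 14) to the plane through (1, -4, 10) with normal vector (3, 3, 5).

The plane has equation n·(r − (1, -4, 10)) = 0, i.e. n·r = 41.
Then n·(-15, 3, 14) - 41 = -7.
|n| = √(9 + 9 + 25) = √43, so the distance is |-7|/√43 = 7/√43.

7√43/43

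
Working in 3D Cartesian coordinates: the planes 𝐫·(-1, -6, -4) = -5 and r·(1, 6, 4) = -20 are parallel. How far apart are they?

25/√53

Divide the second equation by -1 to match normals: -x₁ - 6x₂ - 4x₃ = 20.
Both planes have normal n = (-1, -6, -4), |n| = √53. Any point on the first plane is at distance |20 − (-5)|/|n| = 25/√53 from the second.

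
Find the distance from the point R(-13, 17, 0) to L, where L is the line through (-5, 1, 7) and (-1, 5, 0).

12√2

A direction vector is d = (4, 4, -7).
AP = (-8, 16, -7), and AP × d = (-84, -84, -96).
|AP × d|² = 23328 and |d|² = 81, so the distance is √(23328/81) = √288 = 12√2.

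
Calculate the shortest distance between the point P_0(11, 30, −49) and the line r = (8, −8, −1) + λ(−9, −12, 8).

34

Direction vector d = (−9, −12, 8).
AP = (3, 38, −48); AP·d = -867, |AP|² = 3757, |d|² = 289.
distance² = |AP|² − (AP·d)²/|d|² = 3757 − 751689/289 = 1156, so the distance is 34.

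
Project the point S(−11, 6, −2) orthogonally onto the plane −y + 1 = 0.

(-11, 1, -2)

n = (0, −1, 0), |n|² = 1, and n·S − (-1) = -5.
t = -5/1 = -5, so the foot is S − t·n = (−11, 6, −2) − (-5)·(0, −1, 0) = (−11, 1, −2).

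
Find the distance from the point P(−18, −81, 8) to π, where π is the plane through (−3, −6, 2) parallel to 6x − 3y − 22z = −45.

Parallel planes share the normal n = (6, −3, −22); since (−3, −6, 2) lies on the plane, its equation is 6x − 3y − 22z = -44.
n = (6, −3, −22); n·P − (-44) = 3; |n| = 23; distance = 3/23.

3/23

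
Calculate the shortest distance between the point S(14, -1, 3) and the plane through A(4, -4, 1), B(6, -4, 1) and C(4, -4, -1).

AB = (2, 0, 0) and AC = (0, 0, -2), so a normal is n = AB × AC = (0, 4, 0).
Then n·(14, -1, 3) - (-16) = 12.
|n| = √(0 + 16 + 0) = 4, so the distance is |12|/4 = 3.

3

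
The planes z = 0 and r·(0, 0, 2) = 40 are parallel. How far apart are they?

20

Divide the second equation by 2 to match normals: z = 20.
With common normal n = (0, 0, 1) (|n| = 1), the distance is |0 − 20|/|n| = 20/1 = 20.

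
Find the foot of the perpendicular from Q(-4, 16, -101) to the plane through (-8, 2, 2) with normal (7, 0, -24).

(-32, 16, -5)

n = (7, 0, -24), |n|² = 625, and n·Q − (-104) = 2500.
t = 2500/625 = 4, so the foot is Q − t·n = (-4, 16, -101) − 4·(7, 0, -24) = (-32, 16, -5).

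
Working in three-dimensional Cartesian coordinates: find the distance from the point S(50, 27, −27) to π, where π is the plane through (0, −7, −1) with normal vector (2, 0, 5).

The plane has equation n·(r − (0, −7, −1)) = 0, i.e. n·r = -5.
n = (2, 0, 5); n·P − (-5) = -30; |n| = √29; distance = 30/√29 = 30√29/29.

30√29/29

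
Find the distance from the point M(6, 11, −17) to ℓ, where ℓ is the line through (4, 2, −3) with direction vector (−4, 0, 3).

Direction vector d = (−4, 0, 3).
AP = (2, 9, −14); AP·d = -50, |AP|² = 281, |d|² = 25.
distance² = |AP|² − (AP·d)²/|d|² = 281 − 2500/25 = 181, so the distance is √181.

√181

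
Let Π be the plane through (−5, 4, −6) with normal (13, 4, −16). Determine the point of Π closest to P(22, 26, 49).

n = (13, 4, −16), |n|² = 441, and n·P − 47 = -441.
t = -441/441 = -1, so the foot is P − t·n = (22, 26, 49) − (-1)·(13, 4, −16) = (35, 30, 33).

(35, 30, 33)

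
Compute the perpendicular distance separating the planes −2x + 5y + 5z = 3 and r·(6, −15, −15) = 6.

Divide the second equation by -3 to match normals: −2x + 5y + 5z = -2.
With common normal n = (−2, 5, 5) (|n| = 3√6), the distance is |3 − (-2)|/|n| = 5/(3√6).

5/(3√6)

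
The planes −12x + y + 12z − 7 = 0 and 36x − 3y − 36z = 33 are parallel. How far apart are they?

18/17

Divide the second equation by -3 to match normals: −12x + y + 12z = -11.
Both planes have normal n = (−12, 1, 12), |n| = 17. Any point on the first plane is at distance |(-11) − 7|/|n| = 18/17 from the second.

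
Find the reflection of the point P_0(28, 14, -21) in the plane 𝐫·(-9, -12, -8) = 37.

n = (-9, -12, -8), |n|² = 289, n·P_0 − 37 = -289, so t = -289/289 = -1.
Foot F = P_0 − (-1)·n = (19, 2, -29); the reflection is 2F − P_0 = (10, -10, -37).

(10, -10, -37)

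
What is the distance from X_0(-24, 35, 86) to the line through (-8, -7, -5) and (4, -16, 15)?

√7801

A direction vector is d = (12, -9, 20).
AP = (-16, 42, 91); AP·d = 1250, |AP|² = 10301, |d|² = 625.
distance² = |AP|² − (AP·d)²/|d|² = 10301 − 1562500/625 = 7801, so the distance is √7801.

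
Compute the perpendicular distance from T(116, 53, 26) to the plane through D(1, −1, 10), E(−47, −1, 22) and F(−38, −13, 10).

DE = (−48, 0, 12) and DF = (−39, −12, 0), so a normal is n = DE × DF = (144, −468, 576).
Then n·(116, 53, 26) − 6372 = 504.
|n| = √(20736 + 219024 + 331776) = 756, so the distance is |504|/756 = 2/3.

2/3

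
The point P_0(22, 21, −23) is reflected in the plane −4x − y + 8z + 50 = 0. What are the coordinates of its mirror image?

(-2, 15, 25)

With n = (−4, −1, 8), the signed offset is (n·P_0 − (-50))/|n|² = -243/81 = -3.
P_0' = P_0 − 2t·n = (22, 21, −23) − (-6)·(−4, −1, 8) = (−2, 15, 25).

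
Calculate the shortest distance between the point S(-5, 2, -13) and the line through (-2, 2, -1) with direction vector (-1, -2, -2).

Direction vector d = (-1, -2, -2).
AP = (-3, 0, -12); AP·d = 27, |AP|² = 153, |d|² = 9.
distance² = |AP|² − (AP·d)²/|d|² = 153 − 729/9 = 72, so the distance is 6√2.

6√2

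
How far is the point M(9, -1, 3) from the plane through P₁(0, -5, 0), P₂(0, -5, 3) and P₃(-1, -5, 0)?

P₁P₂ = (0, 0, 3) and P₁P₃ = (-1, 0, 0), so a normal is n = P₁P₂ × P₁P₃ = (0, -3, 0).
Then n·(9, -1, 3) - 15 = -12.
|n| = √(0 + 9 + 0) = 3, so the distance is |-12|/3 = 4.

4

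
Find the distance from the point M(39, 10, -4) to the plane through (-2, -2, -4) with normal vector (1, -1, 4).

The plane has equation n·(r − (-2, -2, -4)) = 0, i.e. n·r = -16.
d = |1·39 + (-1)·10 + 4·(-4) − (-16)| / √(1 + 1 + 16) = |29| / (3√2) = 29√2/6.

29√2/6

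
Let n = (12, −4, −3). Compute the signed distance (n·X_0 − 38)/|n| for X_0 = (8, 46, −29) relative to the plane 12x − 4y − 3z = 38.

-3

n·X_0 − 38 = -39.
|n| = 13, so the signed distance is -39/13 = -3.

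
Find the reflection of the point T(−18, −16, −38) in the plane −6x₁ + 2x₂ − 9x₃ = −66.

With n = (−6, 2, −9), the signed offset is (n·T − (-66))/|n|² = 484/121 = 4.
T' = T − 2t·n = (−18, −16, −38) − 8·(−6, 2, −9) = (30, −32, 34).

(30, -32, 34)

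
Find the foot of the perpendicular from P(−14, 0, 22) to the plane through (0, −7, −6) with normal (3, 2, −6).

The perpendicular from P has direction n = (3, 2, −6): r = (−14, 0, 22) + λ(3, 2, −6).
Substitute into the plane: n·(P + λn) = 22 gives -174 + 49λ = 22, so λ = 4.
Foot = (−14, 0, 22) + 4·(3, 2, −6) = (−2, 8, −2).

(-2, 8, -2)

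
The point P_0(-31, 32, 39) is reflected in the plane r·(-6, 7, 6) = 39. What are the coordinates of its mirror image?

(29, -38, -21)

n = (-6, 7, 6), |n|² = 121, n·P_0 − 39 = 605, so t = 605/121 = 5.
Foot F = P_0 − 5·n = (-1, -3, 9); the reflection is 2F − P_0 = (29, -38, -21).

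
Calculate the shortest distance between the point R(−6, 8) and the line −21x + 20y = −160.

d = |(-21)·(-6) + 20·8 − (-160)| / √(441 + 400) = |446|/29 = 446/29.

446/29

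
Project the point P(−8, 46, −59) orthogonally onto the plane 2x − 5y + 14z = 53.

n = (2, −5, 14), |n|² = 225, and n·P − 53 = -1125.
t = -1125/225 = -5, so the foot is P − t·n = (−8, 46, −59) − (-5)·(2, −5, 14) = (2, 21, 11).

(2, 21, 11)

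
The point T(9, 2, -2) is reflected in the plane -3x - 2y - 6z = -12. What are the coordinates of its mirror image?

(57/7, 10/7, -26/7)

n = (-3, -2, -6), |n|² = 49, n·T − (-12) = -7, so t = -7/49 = -1/7.
Foot F = T − (-1/7)·n = (60/7, 12/7, -20/7); the reflection is 2F − T = (57/7, 10/7, -26/7).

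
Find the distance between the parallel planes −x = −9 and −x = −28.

With common normal n = (−1, 0, 0) (|n| = 1), the distance is |(-9) − (-28)|/|n| = 19/1 = 19.

19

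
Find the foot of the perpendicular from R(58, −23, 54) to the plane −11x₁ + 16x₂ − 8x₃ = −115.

(25, 25, 30)

The perpendicular from R has direction n = (−11, 16, −8): r = (58, −23, 54) + λ(−11, 16, −8).
Substitute into the plane: n·(R + λn) = -115 gives -1438 + 441λ = -115, so λ = 3.
Foot = (58, −23, 54) + 3·(−11, 16, −8) = (25, 25, 30).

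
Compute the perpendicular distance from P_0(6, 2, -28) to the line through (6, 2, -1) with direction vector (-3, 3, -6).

9√3

Direction vector d = (-3, 3, -6).
AP = (0, 0, -27); AP·d = 162, |AP|² = 729, |d|² = 54.
distance² = |AP|² − (AP·d)²/|d|² = 729 − 26244/54 = 243, so the distance is 9√3.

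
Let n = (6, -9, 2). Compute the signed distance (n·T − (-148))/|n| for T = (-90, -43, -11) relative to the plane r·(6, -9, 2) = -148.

n·T − (-148) = -27.
|n| = 11, so the signed distance is -27/11.

-27/11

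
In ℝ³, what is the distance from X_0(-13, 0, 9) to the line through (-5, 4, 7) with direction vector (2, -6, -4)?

2√21

Direction vector d = (2, -6, -4).
AP = (-8, -4, 2); AP·d = 0, |AP|² = 84, |d|² = 56.
distance² = |AP|² − (AP·d)²/|d|² = 84 − 0/56 = 84, so the distance is 2√21.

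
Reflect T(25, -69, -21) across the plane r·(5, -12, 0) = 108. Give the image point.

(-25, 51, -21)

n = (5, -12, 0), |n|² = 169, n·T − 108 = 845, so t = 845/169 = 5.
Foot F = T − 5·n = (0, -9, -21); the reflection is 2F − T = (-25, 51, -21).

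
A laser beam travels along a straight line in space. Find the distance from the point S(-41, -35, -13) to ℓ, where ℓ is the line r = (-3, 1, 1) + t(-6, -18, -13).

Direction vector d = (-6, -18, -13).
AP = (-38, -36, -14); AP·d = 1058, |AP|² = 2936, |d|² = 529.
distance² = |AP|² − (AP·d)²/|d|² = 2936 − 1119364/529 = 820, so the distance is 2√205.

2√205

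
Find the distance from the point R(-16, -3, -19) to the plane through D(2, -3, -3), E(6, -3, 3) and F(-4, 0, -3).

DE = (4, 0, 6) and DF = (-6, 3, 0), so a normal is n = DE × DF = (-18, -36, 12).
n = (-18, -36, 12); n·P − 36 = 132; |n| = 42; distance = 132/42 = 22/7.

22/7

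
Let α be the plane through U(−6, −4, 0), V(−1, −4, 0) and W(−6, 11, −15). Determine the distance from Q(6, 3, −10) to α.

UV = (5, 0, 0) and UW = (0, 15, −15), so a normal is n = UV × UW = (0, 75, 75).
d = |75·3 + 75·(-10) − (-300)| / √(0 + 5625 + 5625) = |-225| / (75√2) = 3/√2.

3√2/2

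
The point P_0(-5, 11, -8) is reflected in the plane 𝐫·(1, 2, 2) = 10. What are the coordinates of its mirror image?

(-3, 15, -4)

With n = (1, 2, 2), the signed offset is (n·P_0 − 10)/|n|² = -9/9 = -1.
P_0' = P_0 − 2t·n = (-5, 11, -8) − (-2)·(1, 2, 2) = (-3, 15, -4).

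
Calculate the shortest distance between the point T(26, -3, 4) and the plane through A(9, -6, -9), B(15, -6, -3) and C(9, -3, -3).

AB = (6, 0, 6) and AC = (0, 3, 6), so a normal is n = AB × AC = (-18, -36, 18).
Then n·(26, -3, 4) - (-108) = -180.
|n| = √(324 + 1296 + 324) = 18√6, so the distance is |-180|/(18√6) = 5√6/3.

10/√6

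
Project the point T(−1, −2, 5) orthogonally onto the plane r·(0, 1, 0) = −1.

The perpendicular from T has direction n = (0, 1, 0): r = (−1, −2, 5) + μ(0, 1, 0).
Substitute into the plane: n·(T + μn) = -1 gives -2 + 1μ = -1, so μ = 1.
Foot = (−1, −2, 5) + 1·(0, 1, 0) = (−1, −1, 5).

(-1, -1, 5)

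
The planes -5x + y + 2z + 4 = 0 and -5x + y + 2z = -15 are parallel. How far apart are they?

11√30/30

With common normal n = (-5, 1, 2) (|n| = √30), the distance is |(-4) − (-15)|/|n| = 11/√30 = 11√30/30.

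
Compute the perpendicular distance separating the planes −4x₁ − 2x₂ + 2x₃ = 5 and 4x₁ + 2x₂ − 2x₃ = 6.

11√6/12

Divide the second equation by -1 to match normals: −4x₁ − 2x₂ + 2x₃ = -6.
Both planes have normal n = (−4, −2, 2), |n| = 2√6. Any point on the first plane is at distance |(-6) − 5|/|n| = 11/(2√6) = 11√6/12 from the second.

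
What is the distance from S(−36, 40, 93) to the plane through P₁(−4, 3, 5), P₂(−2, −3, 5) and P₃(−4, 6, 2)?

P₁P₂ = (2, −6, 0) and P₁P₃ = (0, 3, −3), so a normal is n = P₁P₂ × P₁P₃ = (18, 6, 6).
d = |18·(-36) + 6·40 + 6·93 − (-24)| / √(324 + 36 + 36) = |174| / (6√11) = 29√11/11.

29/√11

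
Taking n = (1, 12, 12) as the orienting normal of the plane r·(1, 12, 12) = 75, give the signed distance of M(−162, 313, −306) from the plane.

-9

n·M − 75 = -153.
|n| = 17, so the signed distance is -153/17 = -9.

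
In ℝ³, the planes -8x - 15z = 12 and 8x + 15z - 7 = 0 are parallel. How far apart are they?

19/17

Divide the second equation by -1 to match normals: -8x - 15z = -7.
Both planes have normal n = (-8, 0, -15), |n| = 17. Any point on the first plane is at distance |(-7) − 12|/|n| = 19/17 from the second.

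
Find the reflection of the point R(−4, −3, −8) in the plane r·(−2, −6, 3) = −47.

(0, 9, -14)

With n = (−2, −6, 3), the signed offset is (n·R − (-47))/|n|² = 49/49 = 1.
R' = R − 2t·n = (−4, −3, −8) − 2·(−2, −6, 3) = (0, 9, −14).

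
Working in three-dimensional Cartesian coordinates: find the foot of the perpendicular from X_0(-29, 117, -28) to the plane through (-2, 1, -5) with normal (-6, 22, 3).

(1, 7, -43)

n = (-6, 22, 3), |n|² = 529, and n·X_0 − 19 = 2645.
t = 2645/529 = 5, so the foot is X_0 − t·n = (-29, 117, -28) − 5·(-6, 22, 3) = (1, 7, -43).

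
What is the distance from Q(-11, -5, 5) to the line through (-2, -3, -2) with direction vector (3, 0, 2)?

Direction vector d = (3, 0, 2).
AP = (-9, -2, 7); AP·d = -13, |AP|² = 134, |d|² = 13.
distance² = |AP|² − (AP·d)²/|d|² = 134 − 169/13 = 121, so the distance is 11.

11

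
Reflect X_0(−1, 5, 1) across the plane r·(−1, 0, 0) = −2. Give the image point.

(5, 5, 1)

With n = (−1, 0, 0), the signed offset is (n·X_0 − (-2))/|n|² = 3/1 = 3.
X_0' = X_0 − 2t·n = (−1, 5, 1) − 6·(−1, 0, 0) = (5, 5, 1).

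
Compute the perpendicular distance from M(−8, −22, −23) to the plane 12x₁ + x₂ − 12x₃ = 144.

14/17

Normal vector n = (12, 1, −12), and n·(−8, −22, −23) − 144 = 14.
|n| = √(144 + 1 + 144) = 17, so the distance is |14|/17 = 14/17.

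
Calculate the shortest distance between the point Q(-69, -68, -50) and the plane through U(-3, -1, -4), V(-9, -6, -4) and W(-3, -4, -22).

26/√62

UV = (-6, -5, 0) and UW = (0, -3, -18), so a normal is n = UV × UW = (90, -108, 18).
n = (90, -108, 18); n·P − (-234) = 468; |n| = 18√62; distance = 468/(18√62) = 26/√62.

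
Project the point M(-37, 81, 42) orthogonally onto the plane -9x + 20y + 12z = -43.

n = (-9, 20, 12), |n|² = 625, and n·M − (-43) = 2500.
t = 2500/625 = 4, so the foot is M − t·n = (-37, 81, 42) − 4·(-9, 20, 12) = (-1, 1, -6).

(-1, 1, -6)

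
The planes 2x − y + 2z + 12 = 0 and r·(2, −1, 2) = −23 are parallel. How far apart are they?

Both planes have normal n = (2, −1, 2), |n| = 3. Any point on the first plane is at distance |(-23) − (-12)|/|n| = 11/3 from the second.

11/3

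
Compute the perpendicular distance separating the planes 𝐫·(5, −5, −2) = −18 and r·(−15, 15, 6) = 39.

Divide the second equation by -3 to match normals: 5x − 5y − 2z = -13.
Both planes have normal n = (5, −5, −2), |n| = 3√6. Any point on the first plane is at distance |(-13) − (-18)|/|n| = 5/(3√6) = 5√6/18 from the second.

5√6/18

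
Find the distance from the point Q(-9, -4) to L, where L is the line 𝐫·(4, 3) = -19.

29/5

The normal to the line is n = (4, 3) with |n| = 5.
|n·Q − (-19)| = |-48 − (-19)| = 29, so the distance is 29/5.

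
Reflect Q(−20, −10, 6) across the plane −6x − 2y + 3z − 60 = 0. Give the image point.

With n = (−6, −2, 3), the signed offset is (n·Q − 60)/|n|² = 98/49 = 2.
Q' = Q − 2t·n = (−20, −10, 6) − 4·(−6, −2, 3) = (4, −2, −6).

(4, -2, -6)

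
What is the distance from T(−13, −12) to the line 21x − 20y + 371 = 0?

338/29

d = |21·(-13) + (-20)·(-12) − (-371)| / √(441 + 400) = |338|/29 = 338/29.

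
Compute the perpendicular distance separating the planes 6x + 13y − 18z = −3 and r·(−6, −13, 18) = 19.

Divide the second equation by -1 to match normals: 6x + 13y − 18z = -19.
With common normal n = (6, 13, −18) (|n| = 23), the distance is |(-3) − (-19)|/|n| = 16/23.

16/23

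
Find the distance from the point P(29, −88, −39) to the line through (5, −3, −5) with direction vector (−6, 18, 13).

Direction vector d = (−6, 18, 13).
AP = (24, −85, −34); AP·d = -2116, |AP|² = 8957, |d|² = 529.
distance² = |AP|² − (AP·d)²/|d|² = 8957 − 4477456/529 = 493, so the distance is √493.

√493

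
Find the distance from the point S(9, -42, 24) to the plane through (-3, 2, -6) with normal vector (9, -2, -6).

16/11

The plane has equation n·(r − (-3, 2, -6)) = 0, i.e. n·r = 5.
Then n·(9, -42, 24) - 5 = 16.
|n| = √(81 + 4 + 36) = 11, so the distance is |16|/11 = 16/11.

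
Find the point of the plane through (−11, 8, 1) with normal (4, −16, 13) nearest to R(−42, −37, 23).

The perpendicular from R has direction n = (4, −16, 13): r = (−42, −37, 23) + μ(4, −16, 13).
Substitute into the plane: n·(R + μn) = -159 gives 723 + 441μ = -159, so μ = -2.
Foot = (−42, −37, 23) + (-2)·(4, −16, 13) = (−50, −5, −3).

(-50, -5, -3)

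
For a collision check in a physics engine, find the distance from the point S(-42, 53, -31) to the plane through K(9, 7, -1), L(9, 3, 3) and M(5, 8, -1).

KL = (0, -4, 4) and KM = (-4, 1, 0), so a normal is n = KL × KM = (-4, -16, -16).
d = |(-4)·(-42) + (-16)·53 + (-16)·(-31) − (-132)| / √(16 + 256 + 256) = |-52| / (4√33) = 13/√33.

13√33/33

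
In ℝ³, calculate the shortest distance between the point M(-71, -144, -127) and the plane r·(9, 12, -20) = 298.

5

Normal vector n = (9, 12, -20), and n·(-71, -144, -127) - 298 = -125.
|n| = √(81 + 144 + 400) = 25, so the distance is |-125|/25 = 5.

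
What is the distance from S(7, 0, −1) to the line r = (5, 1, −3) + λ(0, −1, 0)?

Direction vector d = (0, −1, 0).
AP = (2, −1, 2); AP·d = 1, |AP|² = 9, |d|² = 1.
distance² = |AP|² − (AP·d)²/|d|² = 9 − 1/1 = 8, so the distance is 2√2.

2√2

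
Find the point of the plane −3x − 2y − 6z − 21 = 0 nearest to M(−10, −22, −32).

(5, -12, -2)

The perpendicular from M has direction n = (−3, −2, −6): r = (−10, −22, −32) + t(−3, −2, −6).
Substitute into the plane: n·(M + tn) = 21 gives 266 + 49t = 21, so t = -5.
Foot = (−10, −22, −32) + (-5)·(−3, −2, −6) = (5, −12, −2).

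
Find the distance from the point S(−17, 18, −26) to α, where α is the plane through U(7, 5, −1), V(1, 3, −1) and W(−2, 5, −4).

12/√19

UV = (−6, −2, 0) and UW = (−9, 0, −3), so a normal is n = UV × UW = (6, −18, −18).
d = |6·(-17) + (-18)·18 + (-18)·(-26) − (-30)| / √(36 + 324 + 324) = |72| / (6√19) = 12√19/19.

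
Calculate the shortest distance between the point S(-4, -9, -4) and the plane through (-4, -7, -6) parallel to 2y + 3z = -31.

2/√13

Parallel planes share the normal n = (0, 2, 3); since (-4, -7, -6) lies on the plane, its equation is 2y + 3z = -32.
d = |2·(-9) + 3·(-4) − (-32)| / √(0 + 4 + 9) = |2| / √13 = 2√13/13.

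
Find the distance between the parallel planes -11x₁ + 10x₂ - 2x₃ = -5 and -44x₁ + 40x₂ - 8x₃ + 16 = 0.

1/15

Divide the second equation by 4 to match normals: -11x₁ + 10x₂ - 2x₃ = -4.
Both planes have normal n = (-11, 10, -2), |n| = 15. Any point on the first plane is at distance |(-4) − (-5)|/|n| = 1/15 from the second.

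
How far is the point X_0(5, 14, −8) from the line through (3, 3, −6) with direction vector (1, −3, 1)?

√30

Direction vector d = (1, −3, 1).
AP = (2, 11, −2), and AP × d = (5, −4, −17).
|AP × d|² = 330 and |d|² = 11, so the distance is √(330/11) = √30.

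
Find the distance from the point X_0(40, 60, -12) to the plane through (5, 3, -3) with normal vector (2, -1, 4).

23/√21

The plane has equation n·(r − (5, 3, -3)) = 0, i.e. n·r = -5.
Then n·(40, 60, -12) - (-5) = -23.
|n| = √(4 + 1 + 16) = √21, so the distance is |-23|/√21 = 23/√21.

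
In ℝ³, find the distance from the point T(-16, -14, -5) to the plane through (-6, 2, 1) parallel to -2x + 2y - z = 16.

Parallel planes share the normal n = (-2, 2, -1); since (-6, 2, 1) lies on the plane, its equation is -2x + 2y - z = 15.
Then n·(-16, -14, -5) - 15 = -6.
|n| = √(4 + 4 + 1) = 3, so the distance is |-6|/3 = 2.

2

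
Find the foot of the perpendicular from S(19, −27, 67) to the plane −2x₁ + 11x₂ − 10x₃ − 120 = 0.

(9, 28, 17)

The perpendicular from S has direction n = (−2, 11, −10): r = (19, −27, 67) + μ(−2, 11, −10).
Substitute into the plane: n·(S + μn) = 120 gives -1005 + 225μ = 120, so μ = 5.
Foot = (19, −27, 67) + 5·(−2, 11, −10) = (9, 28, 17).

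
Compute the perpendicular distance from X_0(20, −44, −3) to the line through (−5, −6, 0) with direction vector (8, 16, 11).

Direction vector d = (8, 16, 11).
AP = (25, −38, −3); AP·d = -441, |AP|² = 2078, |d|² = 441.
distance² = |AP|² − (AP·d)²/|d|² = 2078 − 194481/441 = 1637, so the distance is √1637.

√1637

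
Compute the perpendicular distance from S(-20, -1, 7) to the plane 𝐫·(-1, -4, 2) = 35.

Normal vector n = (-1, -4, 2), and n·(-20, -1, 7) - 35 = 3.
|n| = √(1 + 16 + 4) = √21, so the distance is |3|/√21 = √21/7.

3/√21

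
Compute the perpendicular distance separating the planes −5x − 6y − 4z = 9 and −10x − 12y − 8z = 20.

1/√77

Divide the second equation by 2 to match normals: −5x − 6y − 4z = 10.
Both planes have normal n = (−5, −6, −4), |n| = √77. Any point on the first plane is at distance |10 − 9|/|n| = 1/√77 = √77/77 from the second.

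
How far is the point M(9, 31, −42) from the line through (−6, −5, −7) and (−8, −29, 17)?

A direction vector is d = (−2, −24, 24).
AP = (15, 36, −35); AP·d = -1734, |AP|² = 2746, |d|² = 1156.
distance² = |AP|² − (AP·d)²/|d|² = 2746 − 3006756/1156 = 145, so the distance is √145.

√145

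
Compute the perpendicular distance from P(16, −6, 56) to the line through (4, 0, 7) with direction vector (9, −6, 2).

3√233

Direction vector d = (9, −6, 2).
AP = (12, −6, 49); AP·d = 242, |AP|² = 2581, |d|² = 121.
distance² = |AP|² − (AP·d)²/|d|² = 2581 − 58564/121 = 2097, so the distance is 3√233.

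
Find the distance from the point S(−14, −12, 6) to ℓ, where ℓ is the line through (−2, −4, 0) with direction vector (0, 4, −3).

12

Direction vector d = (0, 4, −3).
AP = (−12, −8, 6), and AP × d = (0, −36, −48).
|AP × d|² = 3600 and |d|² = 25, so the distance is √(3600/25) = √144 = 12.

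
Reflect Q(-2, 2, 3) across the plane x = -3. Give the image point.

With n = (1, 0, 0), the signed offset is (n·Q − (-3))/|n|² = 1/1 = 1.
Q' = Q − 2t·n = (-2, 2, 3) − 2·(1, 0, 0) = (-4, 2, 3).

(-4, 2, 3)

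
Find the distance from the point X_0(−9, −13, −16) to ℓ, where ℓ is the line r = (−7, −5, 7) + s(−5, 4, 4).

Direction vector d = (−5, 4, 4).
AP = (−2, −8, −23); AP·d = -114, |AP|² = 597, |d|² = 57.
distance² = |AP|² − (AP·d)²/|d|² = 597 − 12996/57 = 369, so the distance is 3√41.

3√41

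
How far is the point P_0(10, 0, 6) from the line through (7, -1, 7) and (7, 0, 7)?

A direction vector is d = (0, 1, 0).
AP = (3, 1, -1); AP·d = 1, |AP|² = 11, |d|² = 1.
distance² = |AP|² − (AP·d)²/|d|² = 11 − 1/1 = 10, so the distance is √10.

√10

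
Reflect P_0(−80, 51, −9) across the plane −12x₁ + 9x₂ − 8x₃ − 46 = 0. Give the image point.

(40, -39, 71)

n = (−12, 9, −8), |n|² = 289, n·P_0 − 46 = 1445, so t = 1445/289 = 5.
Foot F = P_0 − 5·n = (−20, 6, 31); the reflection is 2F − P_0 = (40, −39, 71).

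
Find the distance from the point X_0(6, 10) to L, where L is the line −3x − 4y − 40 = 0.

98/5

The normal to the line is n = (−3, −4) with |n| = 5.
|n·X_0 − 40| = |-58 − 40| = 98, so the distance is 98/5.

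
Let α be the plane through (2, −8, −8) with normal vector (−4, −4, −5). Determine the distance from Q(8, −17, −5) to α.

The plane has equation n·(r − (2, −8, −8)) = 0, i.e. n·r = 64.
Then n·(8, −17, −5) − 64 = −3.
|n| = √(16 + 16 + 25) = √57, so the distance is |-3|/√57 = 3/√57.

√57/19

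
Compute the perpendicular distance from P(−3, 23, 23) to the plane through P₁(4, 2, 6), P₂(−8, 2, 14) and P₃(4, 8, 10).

P₁P₂ = (−12, 0, 8) and P₁P₃ = (0, 6, 4), so a normal is n = P₁P₂ × P₁P₃ = (−48, 48, −72).
Then n·(−3, 23, 23) − (−528) = 120.
|n| = √(2304 + 2304 + 5184) = 24√17, so the distance is |120|/(24√17) = 5√17/17.

5√17/17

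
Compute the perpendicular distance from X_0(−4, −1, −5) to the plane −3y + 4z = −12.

1

Normal vector n = (0, −3, 4), and n·(−4, −1, −5) − (−12) = −5.
|n| = √(0 + 9 + 16) = 5, so the distance is |-5|/5 = 1.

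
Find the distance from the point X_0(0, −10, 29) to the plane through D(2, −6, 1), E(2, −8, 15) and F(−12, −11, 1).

2/3

DE = (0, −2, 14) and DF = (−14, −5, 0), so a normal is n = DE × DF = (70, −196, −28).
d = |70·0 + (-196)·(-10) + (-28)·29 − 1288| / √(4900 + 38416 + 784) = |-140| / 210 = 2/3.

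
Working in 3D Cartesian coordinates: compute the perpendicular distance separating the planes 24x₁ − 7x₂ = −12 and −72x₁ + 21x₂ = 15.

Divide the second equation by -3 to match normals: 24x₁ − 7x₂ = -5.
Both planes have normal n = (24, −7, 0), |n| = 25. Any point on the first plane is at distance |(-5) − (-12)|/|n| = 7/25 from the second.

7/25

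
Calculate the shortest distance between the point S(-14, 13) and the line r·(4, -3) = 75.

The normal to the line is n = (4, -3) with |n| = 5.
|n·S − 75| = |-95 − 75| = 170, so the distance is 170/5 = 34.

34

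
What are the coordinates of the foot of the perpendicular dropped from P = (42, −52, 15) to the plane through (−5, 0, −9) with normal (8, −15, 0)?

(10, 8, 15)

The perpendicular from P has direction n = (8, −15, 0): r = (42, −52, 15) + λ(8, −15, 0).
Substitute into the plane: n·(P + λn) = -40 gives 1116 + 289λ = -40, so λ = -4.
Foot = (42, −52, 15) + (-4)·(8, −15, 0) = (10, 8, 15).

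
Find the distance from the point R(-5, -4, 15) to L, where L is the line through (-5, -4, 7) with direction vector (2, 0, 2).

4√2

Direction vector d = (2, 0, 2).
AP = (0, 0, 8); AP·d = 16, |AP|² = 64, |d|² = 8.
distance² = |AP|² − (AP·d)²/|d|² = 64 − 256/8 = 32, so the distance is 4√2.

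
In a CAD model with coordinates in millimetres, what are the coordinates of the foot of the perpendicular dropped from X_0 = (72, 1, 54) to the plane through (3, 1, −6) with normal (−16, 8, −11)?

n = (−16, 8, −11), |n|² = 441, and n·X_0 − 26 = -1764.
t = -1764/441 = -4, so the foot is X_0 − t·n = (72, 1, 54) − (-4)·(−16, 8, −11) = (8, 33, 10).

(8, 33, 10)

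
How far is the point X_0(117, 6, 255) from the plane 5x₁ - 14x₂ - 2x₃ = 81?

6

d = |5·117 + (-14)·6 + (-2)·255 − 81| / √(25 + 196 + 4) = |-90| / 15 = 6.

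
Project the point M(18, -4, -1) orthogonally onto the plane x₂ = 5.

n = (0, 1, 0), |n|² = 1, and n·M − 5 = -9.
t = -9/1 = -9, so the foot is M − t·n = (18, -4, -1) − (-9)·(0, 1, 0) = (18, 5, -1).

(18, 5, -1)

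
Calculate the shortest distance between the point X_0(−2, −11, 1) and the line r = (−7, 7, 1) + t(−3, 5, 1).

√34

Direction vector d = (−3, 5, 1).
AP = (5, −18, 0); AP·d = -105, |AP|² = 349, |d|² = 35.
distance² = |AP|² − (AP·d)²/|d|² = 349 − 11025/35 = 34, so the distance is √34.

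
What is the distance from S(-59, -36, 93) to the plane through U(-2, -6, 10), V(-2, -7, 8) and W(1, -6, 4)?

UV = (0, -1, -2) and UW = (3, 0, -6), so a normal is n = UV × UW = (6, -6, 3).
Then n·(-59, -36, 93) - 54 = 87.
|n| = √(36 + 36 + 9) = 9, so the distance is |87|/9 = 29/3.

29/3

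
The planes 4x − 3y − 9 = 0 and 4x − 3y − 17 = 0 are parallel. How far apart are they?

Both planes have normal n = (4, −3, 0), |n| = 5. Any point on the first plane is at distance |17 − 9|/|n| = 8/5 from the second.

8/5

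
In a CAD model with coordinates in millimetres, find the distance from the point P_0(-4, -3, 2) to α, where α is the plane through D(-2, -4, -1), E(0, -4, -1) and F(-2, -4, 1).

1

DE = (2, 0, 0) and DF = (0, 0, 2), so a normal is n = DE × DF = (0, -4, 0).
d = |(-4)·(-3) − 16| / √(0 + 16 + 0) = |-4| / 4 = 1.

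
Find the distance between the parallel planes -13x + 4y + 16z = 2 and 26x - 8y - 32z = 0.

2/21

Divide the second equation by -2 to match normals: -13x + 4y + 16z = 0.
With common normal n = (-13, 4, 16) (|n| = 21), the distance is |2 − 0|/|n| = 2/21.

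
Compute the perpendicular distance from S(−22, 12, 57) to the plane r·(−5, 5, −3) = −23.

22√59/59

n = (−5, 5, −3); n·P − (-23) = 22; |n| = √59; distance = 22/√59.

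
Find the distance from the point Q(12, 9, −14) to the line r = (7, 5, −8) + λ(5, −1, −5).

Direction vector d = (5, −1, −5).
AP = (5, 4, −6), and AP × d = (−26, −5, −25).
|AP × d|² = 1326 and |d|² = 51, so the distance is √(1326/51) = √26.

√26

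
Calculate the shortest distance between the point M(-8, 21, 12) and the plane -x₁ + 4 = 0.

12

Normal vector n = (-1, 0, 0), and n·(-8, 21, 12) - (-4) = 12.
|n| = √(1 + 0 + 0) = 1, so the distance is |12|/1 = 12.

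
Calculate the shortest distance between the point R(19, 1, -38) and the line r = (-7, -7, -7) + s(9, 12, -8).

Direction vector d = (9, 12, -8).
AP = (26, 8, -31), and AP × d = (308, -71, 240).
|AP × d|² = 157505 and |d|² = 289, so the distance is √(157505/289) = √545.

√545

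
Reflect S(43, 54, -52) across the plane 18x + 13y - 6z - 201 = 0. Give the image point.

(-65, -24, -16)

With n = (18, 13, -6), the signed offset is (n·S − 201)/|n|² = 1587/529 = 3.
S' = S − 2t·n = (43, 54, -52) − 6·(18, 13, -6) = (-65, -24, -16).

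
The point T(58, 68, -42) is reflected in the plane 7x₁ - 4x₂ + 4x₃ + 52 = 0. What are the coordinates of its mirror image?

(494/9, 628/9, -394/9)

With n = (7, -4, 4), the signed offset is (n·T − (-52))/|n|² = 18/81 = 2/9.
T' = T − 2t·n = (58, 68, -42) − (4/9)·(7, -4, 4) = (494/9, 628/9, -394/9).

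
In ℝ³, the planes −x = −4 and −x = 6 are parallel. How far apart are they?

With common normal n = (−1, 0, 0) (|n| = 1), the distance is |(-4) − 6|/|n| = 10/1 = 10.

10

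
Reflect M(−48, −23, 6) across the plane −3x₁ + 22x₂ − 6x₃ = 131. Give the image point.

n = (−3, 22, −6), |n|² = 529, n·M − 131 = -529, so t = -529/529 = -1.
Foot F = M − (-1)·n = (−51, −1, 0); the reflection is 2F − M = (−54, 21, −6).

(-54, 21, -6)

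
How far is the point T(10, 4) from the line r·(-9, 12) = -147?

The normal to the line is n = (-9, 12) with |n| = 15.
|n·T − (-147)| = |-42 − (-147)| = 105, so the distance is 105/15 = 7.

7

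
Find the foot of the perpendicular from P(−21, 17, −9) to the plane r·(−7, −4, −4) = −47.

(-7, 25, -1)

n = (−7, −4, −4), |n|² = 81, and n·P − (-47) = 162.
t = 162/81 = 2, so the foot is P − t·n = (−21, 17, −9) − 2·(−7, −4, −4) = (−7, 25, −1).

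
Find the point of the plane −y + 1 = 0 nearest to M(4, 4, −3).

(4, 1, -3)

The perpendicular from M has direction n = (0, −1, 0): r = (4, 4, −3) + μ(0, −1, 0).
Substitute into the plane: n·(M + μn) = -1 gives -4 + 1μ = -1, so μ = 3.
Foot = (4, 4, −3) + 3·(0, −1, 0) = (4, 1, −3).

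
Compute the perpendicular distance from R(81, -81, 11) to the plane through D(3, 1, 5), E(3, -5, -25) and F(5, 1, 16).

DE = (0, -6, -30) and DF = (2, 0, 11), so a normal is n = DE × DF = (-66, -60, 12).
Then n·(81, -81, 11) - (-198) = -156.
|n| = √(4356 + 3600 + 144) = 90, so the distance is |-156|/90 = 26/15.

26/15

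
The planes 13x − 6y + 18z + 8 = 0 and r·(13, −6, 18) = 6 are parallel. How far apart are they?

Both planes have normal n = (13, −6, 18), |n| = 23. Any point on the first plane is at distance |6 − (-8)|/|n| = 14/23 from the second.

14/23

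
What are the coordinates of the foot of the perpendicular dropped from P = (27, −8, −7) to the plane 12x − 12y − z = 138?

The perpendicular from P has direction n = (12, −12, −1): r = (27, −8, −7) + λ(12, −12, −1).
Substitute into the plane: n·(P + λn) = 138 gives 427 + 289λ = 138, so λ = -1.
Foot = (27, −8, −7) + (-1)·(12, −12, −1) = (15, 4, −6).

(15, 4, -6)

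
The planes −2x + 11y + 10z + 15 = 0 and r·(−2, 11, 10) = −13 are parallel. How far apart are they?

With common normal n = (−2, 11, 10) (|n| = 15), the distance is |(-15) − (-13)|/|n| = 2/15.

2/15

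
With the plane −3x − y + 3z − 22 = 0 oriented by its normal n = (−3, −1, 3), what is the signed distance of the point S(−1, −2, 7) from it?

4/√19

n·S − 22 = 4.
|n| = √19, so the signed distance is 4/√19.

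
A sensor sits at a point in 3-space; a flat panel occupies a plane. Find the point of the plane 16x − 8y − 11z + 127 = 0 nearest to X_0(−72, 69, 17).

n = (16, −8, −11), |n|² = 441, and n·X_0 − (-127) = -1764.
t = -1764/441 = -4, so the foot is X_0 − t·n = (−72, 69, 17) − (-4)·(16, −8, −11) = (−8, 37, −27).

(-8, 37, -27)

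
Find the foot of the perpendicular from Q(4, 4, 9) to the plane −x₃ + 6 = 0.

(4, 4, 6)

The perpendicular from Q has direction n = (0, 0, −1): r = (4, 4, 9) + μ(0, 0, −1).
Substitute into the plane: n·(Q + μn) = -6 gives -9 + 1μ = -6, so μ = 3.
Foot = (4, 4, 9) + 3·(0, 0, −1) = (4, 4, 6).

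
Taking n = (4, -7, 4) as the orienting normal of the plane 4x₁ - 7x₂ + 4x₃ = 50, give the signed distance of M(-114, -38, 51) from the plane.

-4

n·M − 50 = -36.
|n| = 9, so the signed distance is -36/9 = -4.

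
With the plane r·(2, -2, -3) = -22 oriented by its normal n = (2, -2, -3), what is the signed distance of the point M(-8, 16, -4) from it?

-14/√17

n·M − (-22) = -14.
|n| = √17, so the signed distance is -14/√17.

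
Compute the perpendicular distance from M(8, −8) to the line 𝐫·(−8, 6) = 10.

d = |(-8)·8 + 6·(-8) − 10| / √(64 + 36) = |-122|/10 = 61/5.

61/5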